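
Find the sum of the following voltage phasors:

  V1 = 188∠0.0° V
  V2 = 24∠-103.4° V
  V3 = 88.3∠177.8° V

Step 1 — Convert each phasor to rectangular form:
  V1 = 188·(cos(0.0°) + j·sin(0.0°)) = 188 V
  V2 = 24·(cos(-103.4°) + j·sin(-103.4°)) = -5.562 - j23.35 V
  V3 = 88.3·(cos(177.8°) + j·sin(177.8°)) = -88.23 + j3.39 V
Step 2 — Sum components: V_total = 94.2 - j19.96 V.
Step 3 — Convert to polar: |V_total| = 96.29 V, ∠V_total = -12.0°.

V_total = 96.29∠-12.0° V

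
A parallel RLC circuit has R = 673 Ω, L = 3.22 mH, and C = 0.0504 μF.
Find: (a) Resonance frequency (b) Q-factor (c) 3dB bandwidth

Step 1 — Resonance: ω₀ = 1/√(LC) = 1/√(0.00322·5.04e-08) = 7.85e+04 rad/s.
Step 2 — f₀ = ω₀/(2π) = 1.249e+04 Hz.
Step 3 — Parallel Q: Q = R/(ω₀L) = 673/(7.85e+04·0.00322) = 2.663.
Step 4 — Bandwidth: Δω = ω₀/Q = 2.948e+04 rad/s; BW = Δω/(2π) = 4692 Hz.

(a) f₀ = 1.249e+04 Hz  (b) Q = 2.663  (c) BW = 4692 Hz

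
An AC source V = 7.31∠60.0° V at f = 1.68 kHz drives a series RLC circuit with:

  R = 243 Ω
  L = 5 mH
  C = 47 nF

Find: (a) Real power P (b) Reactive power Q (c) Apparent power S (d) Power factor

Step 1 — Angular frequency: ω = 2π·f = 2π·1680 = 1.056e+04 rad/s.
Step 2 — Component impedances:
  R: Z = R = 243 Ω
  L: Z = jωL = j·1.056e+04·0.005 = 0 + j52.78 Ω
  C: Z = 1/(jωC) = -j/(ω·C) = 0 - j2016 Ω
Step 3 — Series combination: Z_total = R + L + C = 243 - j1963 Ω = 1978∠-82.9° Ω.
Step 4 — Source phasor: V = 7.31∠60.0° V = 3.655 + j6.331 V.
Step 5 — Current: I = V / Z = -0.002949 + j0.002227 A = 0.003696∠142.9° A.
Step 6 — Complex power: S = V·I* = 0.003319 - j0.02681 VA.
Step 7 — Real power: P = Re(S) = 0.003319 W.
Step 8 — Reactive power: Q = Im(S) = -0.02681 VAR.
Step 9 — Apparent power: |S| = 0.02702 VA.
Step 10 — Power factor: PF = P/|S| = 0.1229 (leading).

(a) P = 0.003319 W  (b) Q = -0.02681 VAR  (c) S = 0.02702 VA  (d) PF = 0.1229 (leading)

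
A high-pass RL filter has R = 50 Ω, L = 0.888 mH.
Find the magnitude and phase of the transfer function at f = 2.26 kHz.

Step 1 — Angular frequency: ω = 2π·2260 = 1.42e+04 rad/s.
Step 2 — Transfer function: H(jω) = jωL/(R + jωL).
Step 3 — Numerator jωL = j·12.61; denominator R + jωL = 50 + j12.61.
Step 4 — H = 0.0598 + j0.2371.
Step 5 — Magnitude: |H| = 0.2445 (-12.2 dB); phase: φ = 75.8°.

|H| = 0.2445 (-12.2 dB), φ = 75.8°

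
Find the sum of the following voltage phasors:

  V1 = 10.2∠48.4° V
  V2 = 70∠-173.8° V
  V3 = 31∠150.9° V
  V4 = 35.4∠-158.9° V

Step 1 — Convert each phasor to rectangular form:
  V1 = 10.2·(cos(48.4°) + j·sin(48.4°)) = 6.772 + j7.628 V
  V2 = 70·(cos(-173.8°) + j·sin(-173.8°)) = -69.59 - j7.56 V
  V3 = 31·(cos(150.9°) + j·sin(150.9°)) = -27.09 + j15.08 V
  V4 = 35.4·(cos(-158.9°) + j·sin(-158.9°)) = -33.03 - j12.74 V
Step 2 — Sum components: V_total = -122.9 + j2.4 V.
Step 3 — Convert to polar: |V_total| = 123 V, ∠V_total = 178.9°.

V_total = 123∠178.9° V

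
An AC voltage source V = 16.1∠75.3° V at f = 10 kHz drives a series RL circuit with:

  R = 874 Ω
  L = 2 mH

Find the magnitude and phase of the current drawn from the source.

Step 1 — Angular frequency: ω = 2π·f = 2π·1e+04 = 6.283e+04 rad/s.
Step 2 — Component impedances:
  R: Z = R = 874 Ω
  L: Z = jωL = j·6.283e+04·0.002 = 0 + j125.7 Ω
Step 3 — Series combination: Z_total = R + L = 874 + j125.7 Ω = 883∠8.2° Ω.
Step 4 — Source phasor: V = 16.1∠75.3° V = 4.086 + j15.57 V.
Step 5 — Ohm's law: I = V / Z_total = (4.086 + j15.57) / (874 + j125.7) = 0.00709 + j0.0168 A.
Step 6 — Convert to polar: |I| = 0.01823 A, ∠I = 67.1°.

I = 0.01823∠67.1° A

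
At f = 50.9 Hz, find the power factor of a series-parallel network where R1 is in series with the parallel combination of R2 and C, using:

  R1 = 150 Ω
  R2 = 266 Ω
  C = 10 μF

Step 1 — Angular frequency: ω = 2π·f = 2π·50.9 = 319.8 rad/s.
Step 2 — Component impedances:
  R1: Z = R = 150 Ω
  R2: Z = R = 266 Ω
  C: Z = 1/(jωC) = -j/(ω·C) = 0 - j312.7 Ω
Step 3 — Parallel branch: R2 || C = 1/(1/R2 + 1/C) = 154.3 - j131.3 Ω.
Step 4 — Series with R1: Z_total = R1 + (R2 || C) = 304.3 - j131.3 Ω = 331.4∠-23.3° Ω.
Step 5 — Power factor: PF = cos(φ) = Re(Z)/|Z| = 304.3/331.4 = 0.9182.
Step 6 — Type: Im(Z) = -131.3 ⇒ leading (phase φ = -23.3°).

PF = 0.9182 (leading, φ = -23.3°)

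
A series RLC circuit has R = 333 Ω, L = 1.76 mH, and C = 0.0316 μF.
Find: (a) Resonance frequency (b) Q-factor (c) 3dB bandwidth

Step 1 — Resonance condition Im(Z)=0 gives ω₀ = 1/√(LC).
Step 2 — ω₀ = 1/√(0.00176·3.16e-08) = 1.341e+05 rad/s.
Step 3 — f₀ = ω₀/(2π) = 2.134e+04 Hz.
Step 4 — Series Q: Q = ω₀L/R = 1.341e+05·0.00176/333 = 0.7087.
Step 5 — 3dB bandwidth: Δω = ω₀/Q = 1.892e+05 rad/s; BW = Δω/(2π) = 3.011e+04 Hz.

(a) f₀ = 2.134e+04 Hz  (b) Q = 0.7087  (c) BW = 3.011e+04 Hz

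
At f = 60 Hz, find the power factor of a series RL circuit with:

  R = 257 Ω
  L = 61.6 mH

Step 1 — Angular frequency: ω = 2π·f = 2π·60 = 377 rad/s.
Step 2 — Component impedances:
  R: Z = R = 257 Ω
  L: Z = jωL = j·377·0.0616 = 0 + j23.22 Ω
Step 3 — Series combination: Z_total = R + L = 257 + j23.22 Ω = 258∠5.2° Ω.
Step 4 — Power factor: PF = cos(φ) = Re(Z)/|Z| = 257/258.05 = 0.9959.
Step 5 — Type: Im(Z) = 23.22 ⇒ lagging (phase φ = 5.2°).

PF = 0.9959 (lagging, φ = 5.2°)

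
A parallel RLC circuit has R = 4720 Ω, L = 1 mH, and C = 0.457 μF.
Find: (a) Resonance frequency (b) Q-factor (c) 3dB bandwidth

Step 1 — Resonance: ω₀ = 1/√(LC) = 1/√(0.001·4.57e-07) = 4.678e+04 rad/s.
Step 2 — f₀ = ω₀/(2π) = 7445 Hz.
Step 3 — Parallel Q: Q = R/(ω₀L) = 4720/(4.678e+04·0.001) = 100.9.
Step 4 — Bandwidth: Δω = ω₀/Q = 463.6 rad/s; BW = Δω/(2π) = 73.78 Hz.

(a) f₀ = 7445 Hz  (b) Q = 100.9  (c) BW = 73.78 Hz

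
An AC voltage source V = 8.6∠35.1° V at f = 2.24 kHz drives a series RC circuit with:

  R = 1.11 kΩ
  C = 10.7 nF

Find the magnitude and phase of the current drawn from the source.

Step 1 — Angular frequency: ω = 2π·f = 2π·2240 = 1.407e+04 rad/s.
Step 2 — Component impedances:
  R: Z = R = 1110 Ω
  C: Z = 1/(jωC) = -j/(ω·C) = 0 - j6640 Ω
Step 3 — Series combination: Z_total = R + C = 1110 - j6640 Ω = 6732∠-80.5° Ω.
Step 4 — Source phasor: V = 8.6∠35.1° V = 7.036 + j4.945 V.
Step 5 — Ohm's law: I = V / Z_total = (7.036 + j4.945) / (1110 - j6640) = -0.0005521 + j0.001152 A.
Step 6 — Convert to polar: |I| = 0.001277 A, ∠I = 115.6°.

I = 0.001277∠115.6° A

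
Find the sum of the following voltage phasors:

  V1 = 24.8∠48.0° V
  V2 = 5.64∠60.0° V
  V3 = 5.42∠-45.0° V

Step 1 — Convert each phasor to rectangular form:
  V1 = 24.8·(cos(48.0°) + j·sin(48.0°)) = 16.59 + j18.43 V
  V2 = 5.64·(cos(60.0°) + j·sin(60.0°)) = 2.82 + j4.884 V
  V3 = 5.42·(cos(-45.0°) + j·sin(-45.0°)) = 3.833 - j3.833 V
Step 2 — Sum components: V_total = 23.25 + j19.48 V.
Step 3 — Convert to polar: |V_total| = 30.33 V, ∠V_total = 40.0°.

V_total = 30.33∠40.0° V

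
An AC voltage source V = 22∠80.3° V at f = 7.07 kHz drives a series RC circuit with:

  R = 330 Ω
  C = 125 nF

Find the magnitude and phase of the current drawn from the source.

Step 1 — Angular frequency: ω = 2π·f = 2π·7070 = 4.442e+04 rad/s.
Step 2 — Component impedances:
  R: Z = R = 330 Ω
  C: Z = 1/(jωC) = -j/(ω·C) = 0 - j180.1 Ω
Step 3 — Series combination: Z_total = R + C = 330 - j180.1 Ω = 375.9∠-28.6° Ω.
Step 4 — Source phasor: V = 22∠80.3° V = 3.707 + j21.69 V.
Step 5 — Ohm's law: I = V / Z_total = (3.707 + j21.69) / (330 - j180.1) = -0.01898 + j0.05536 A.
Step 6 — Convert to polar: |I| = 0.05852 A, ∠I = 108.9°.

I = 0.05852∠108.9° A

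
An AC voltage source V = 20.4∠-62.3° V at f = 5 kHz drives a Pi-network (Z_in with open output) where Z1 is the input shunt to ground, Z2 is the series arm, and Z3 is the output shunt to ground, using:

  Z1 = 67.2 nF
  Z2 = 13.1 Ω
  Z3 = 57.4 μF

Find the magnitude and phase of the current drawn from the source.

Step 1 — Angular frequency: ω = 2π·f = 2π·5000 = 3.142e+04 rad/s.
Step 2 — Component impedances:
  Z1: Z = 1/(jωC) = -j/(ω·C) = 0 - j473.7 Ω
  Z2: Z = R = 13.1 Ω
  Z3: Z = 1/(jωC) = -j/(ω·C) = 0 - j0.5545 Ω
Step 3 — With open output, the series arm Z2 and the output shunt Z3 appear in series to ground: Z2 + Z3 = 13.1 - j0.5545 Ω.
Step 4 — Parallel with input shunt Z1: Z_in = Z1 || (Z2 + Z3) = 13.06 - j0.9146 Ω = 13.09∠-4.0° Ω.
Step 5 — Source phasor: V = 20.4∠-62.3° V = 9.483 - j18.06 V.
Step 6 — Ohm's law: I = V / Z_total = (9.483 - j18.06) / (13.06 - j0.9146) = 0.819 - j1.326 A.
Step 7 — Convert to polar: |I| = 1.558 A, ∠I = -58.3°.

I = 1.558∠-58.3° A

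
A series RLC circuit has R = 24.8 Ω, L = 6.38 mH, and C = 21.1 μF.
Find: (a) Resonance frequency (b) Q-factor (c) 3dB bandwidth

Step 1 — Resonance: ω₀ = 1/√(LC) = 1/√(0.00638·2.11e-05) = 2726 rad/s.
Step 2 — f₀ = ω₀/(2π) = 433.8 Hz.
Step 3 — Series Q: Q = ω₀L/R = 2726·0.00638/24.8 = 0.7012.
Step 4 — Bandwidth: Δω = ω₀/Q = 3887 rad/s; BW = Δω/(2π) = 618.7 Hz.

(a) f₀ = 433.8 Hz  (b) Q = 0.7012  (c) BW = 618.7 Hz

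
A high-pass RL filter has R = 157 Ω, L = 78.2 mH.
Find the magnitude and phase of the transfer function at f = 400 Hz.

Step 1 — Angular frequency: ω = 2π·400 = 2513 rad/s.
Step 2 — Transfer function: H(jω) = jωL/(R + jωL).
Step 3 — Numerator jωL = j·196.5; denominator R + jωL = 157 + j196.5.
Step 4 — H = 0.6105 + j0.4876.
Step 5 — Magnitude: |H| = 0.7813 (-2.1 dB); phase: φ = 38.6°.

|H| = 0.7813 (-2.1 dB), φ = 38.6°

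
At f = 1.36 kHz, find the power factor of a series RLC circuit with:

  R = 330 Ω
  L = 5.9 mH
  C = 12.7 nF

Step 1 — Angular frequency: ω = 2π·f = 2π·1360 = 8545 rad/s.
Step 2 — Component impedances:
  R: Z = R = 330 Ω
  L: Z = jωL = j·8545·0.0059 = 0 + j50.42 Ω
  C: Z = 1/(jωC) = -j/(ω·C) = 0 - j9215 Ω
Step 3 — Series combination: Z_total = R + L + C = 330 - j9164 Ω = 9170∠-87.9° Ω.
Step 4 — Power factor: PF = cos(φ) = Re(Z)/|Z| = 330/9170 = 0.03599.
Step 5 — Type: Im(Z) = -9164 ⇒ leading (phase φ = -87.9°).

PF = 0.03599 (leading, φ = -87.9°)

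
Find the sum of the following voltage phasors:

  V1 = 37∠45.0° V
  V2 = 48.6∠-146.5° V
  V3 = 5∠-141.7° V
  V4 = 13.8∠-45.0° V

Step 1 — Convert each phasor to rectangular form:
  V1 = 37·(cos(45.0°) + j·sin(45.0°)) = 26.16 + j26.16 V
  V2 = 48.6·(cos(-146.5°) + j·sin(-146.5°)) = -40.53 - j26.82 V
  V3 = 5·(cos(-141.7°) + j·sin(-141.7°)) = -3.924 - j3.099 V
  V4 = 13.8·(cos(-45.0°) + j·sin(-45.0°)) = 9.758 - j9.758 V
Step 2 — Sum components: V_total = -8.53 - j13.52 V.
Step 3 — Convert to polar: |V_total| = 15.98 V, ∠V_total = -122.3°.

V_total = 15.98∠-122.3° V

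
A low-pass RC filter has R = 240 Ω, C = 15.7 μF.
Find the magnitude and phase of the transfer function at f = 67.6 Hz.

Step 1 — Angular frequency: ω = 2π·67.6 = 424.7 rad/s.
Step 2 — Transfer function: H(jω) = 1/(1 + jωRC).
Step 3 — Denominator: 1 + jωRC = 1 + j·424.7·240·1.57e-05 = 1 + j1.6.
Step 4 — H = 0.2808 - j0.4494.
Step 5 — Magnitude: |H| = 0.5299 (-5.5 dB); phase: φ = -58.0°.

|H| = 0.5299 (-5.5 dB), φ = -58.0°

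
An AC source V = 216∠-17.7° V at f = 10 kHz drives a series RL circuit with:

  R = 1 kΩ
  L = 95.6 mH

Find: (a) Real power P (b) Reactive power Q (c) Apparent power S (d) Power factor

Step 1 — Angular frequency: ω = 2π·f = 2π·1e+04 = 6.283e+04 rad/s.
Step 2 — Component impedances:
  R: Z = R = 1000 Ω
  L: Z = jωL = j·6.283e+04·0.0956 = 0 + j6007 Ω
Step 3 — Series combination: Z_total = R + L = 1000 + j6007 Ω = 6089∠80.5° Ω.
Step 4 — Source phasor: V = 216∠-17.7° V = 205.8 - j65.67 V.
Step 5 — Current: I = V / Z = -0.005089 - j0.0351 A = 0.03547∠-98.2° A.
Step 6 — Complex power: S = V·I* = 1.258 + j7.558 VA.
Step 7 — Real power: P = Re(S) = 1.258 W.
Step 8 — Reactive power: Q = Im(S) = 7.558 VAR.
Step 9 — Apparent power: |S| = 7.662 VA.
Step 10 — Power factor: PF = P/|S| = 0.1642 (lagging).

(a) P = 1.258 W  (b) Q = 7.558 VAR  (c) S = 7.662 VA  (d) PF = 0.1642 (lagging)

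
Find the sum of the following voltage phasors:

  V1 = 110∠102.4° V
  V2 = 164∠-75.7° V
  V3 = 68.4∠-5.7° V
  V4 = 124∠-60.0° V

Step 1 — Convert each phasor to rectangular form:
  V1 = 110·(cos(102.4°) + j·sin(102.4°)) = -23.62 + j107.4 V
  V2 = 164·(cos(-75.7°) + j·sin(-75.7°)) = 40.51 - j158.9 V
  V3 = 68.4·(cos(-5.7°) + j·sin(-5.7°)) = 68.06 - j6.793 V
  V4 = 124·(cos(-60.0°) + j·sin(-60.0°)) = 62 - j107.4 V
Step 2 — Sum components: V_total = 146.9 - j165.7 V.
Step 3 — Convert to polar: |V_total| = 221.4 V, ∠V_total = -48.4°.

V_total = 221.4∠-48.4° V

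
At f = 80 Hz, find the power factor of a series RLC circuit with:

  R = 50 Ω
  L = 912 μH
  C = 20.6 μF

Step 1 — Angular frequency: ω = 2π·f = 2π·80 = 502.7 rad/s.
Step 2 — Component impedances:
  R: Z = R = 50 Ω
  L: Z = jωL = j·502.7·0.000912 = 0 + j0.4584 Ω
  C: Z = 1/(jωC) = -j/(ω·C) = 0 - j96.57 Ω
Step 3 — Series combination: Z_total = R + L + C = 50 - j96.12 Ω = 108.3∠-62.5° Ω.
Step 4 — Power factor: PF = cos(φ) = Re(Z)/|Z| = 50/108.34 = 0.4615.
Step 5 — Type: Im(Z) = -96.12 ⇒ leading (phase φ = -62.5°).

PF = 0.4615 (leading, φ = -62.5°)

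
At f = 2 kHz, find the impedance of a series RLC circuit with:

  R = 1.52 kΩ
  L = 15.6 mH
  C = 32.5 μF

Step 1 — Angular frequency: ω = 2π·f = 2π·2000 = 1.257e+04 rad/s.
Step 2 — Component impedances:
  R: Z = R = 1520 Ω
  L: Z = jωL = j·1.257e+04·0.0156 = 0 + j196 Ω
  C: Z = 1/(jωC) = -j/(ω·C) = 0 - j2.449 Ω
Step 3 — Series combination: Z_total = R + L + C = 1520 + j193.6 Ω = 1532∠7.3° Ω.

Z = 1520 + j193.6 Ω = 1532∠7.3° Ω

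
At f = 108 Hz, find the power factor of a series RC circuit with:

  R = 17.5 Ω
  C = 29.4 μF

Step 1 — Angular frequency: ω = 2π·f = 2π·108 = 678.6 rad/s.
Step 2 — Component impedances:
  R: Z = R = 17.5 Ω
  C: Z = 1/(jωC) = -j/(ω·C) = 0 - j50.12 Ω
Step 3 — Series combination: Z_total = R + C = 17.5 - j50.12 Ω = 53.09∠-70.8° Ω.
Step 4 — Power factor: PF = cos(φ) = Re(Z)/|Z| = 17.5/53.09 = 0.3296.
Step 5 — Type: Im(Z) = -50.12 ⇒ leading (phase φ = -70.8°).

PF = 0.3296 (leading, φ = -70.8°)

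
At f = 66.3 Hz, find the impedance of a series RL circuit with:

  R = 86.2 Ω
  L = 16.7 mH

Step 1 — Angular frequency: ω = 2π·f = 2π·66.3 = 416.6 rad/s.
Step 2 — Component impedances:
  R: Z = R = 86.2 Ω
  L: Z = jωL = j·416.6·0.0167 = 0 + j6.957 Ω
Step 3 — Series combination: Z_total = R + L = 86.2 + j6.957 Ω = 86.48∠4.6° Ω.

Z = 86.2 + j6.957 Ω = 86.48∠4.6° Ω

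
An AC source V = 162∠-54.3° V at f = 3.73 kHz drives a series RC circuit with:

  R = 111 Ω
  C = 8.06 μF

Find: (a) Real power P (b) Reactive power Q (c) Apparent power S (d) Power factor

Step 1 — Angular frequency: ω = 2π·f = 2π·3730 = 2.344e+04 rad/s.
Step 2 — Component impedances:
  R: Z = R = 111 Ω
  C: Z = 1/(jωC) = -j/(ω·C) = 0 - j5.294 Ω
Step 3 — Series combination: Z_total = R + C = 111 - j5.294 Ω = 111.1∠-2.7° Ω.
Step 4 — Source phasor: V = 162∠-54.3° V = 94.53 - j131.6 V.
Step 5 — Current: I = V / Z = 0.9061 - j1.142 A = 1.458∠-51.6° A.
Step 6 — Complex power: S = V·I* = 235.9 - j11.25 VA.
Step 7 — Real power: P = Re(S) = 235.9 W.
Step 8 — Reactive power: Q = Im(S) = -11.25 VAR.
Step 9 — Apparent power: |S| = 236.2 VA.
Step 10 — Power factor: PF = P/|S| = 0.9989 (leading).

(a) P = 235.9 W  (b) Q = -11.25 VAR  (c) S = 236.2 VA  (d) PF = 0.9989 (leading)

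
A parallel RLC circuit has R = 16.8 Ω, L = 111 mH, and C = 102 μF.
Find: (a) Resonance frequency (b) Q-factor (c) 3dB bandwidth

Step 1 — Resonance: ω₀ = 1/√(LC) = 1/√(0.111·0.000102) = 297.2 rad/s.
Step 2 — f₀ = ω₀/(2π) = 47.3 Hz.
Step 3 — Parallel Q: Q = R/(ω₀L) = 16.8/(297.2·0.111) = 0.5093.
Step 4 — Bandwidth: Δω = ω₀/Q = 583.6 rad/s; BW = Δω/(2π) = 92.88 Hz.

(a) f₀ = 47.3 Hz  (b) Q = 0.5093  (c) BW = 92.88 Hz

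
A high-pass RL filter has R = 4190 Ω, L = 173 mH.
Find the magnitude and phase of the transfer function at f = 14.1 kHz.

Step 1 — Angular frequency: ω = 2π·1.41e+04 = 8.859e+04 rad/s.
Step 2 — Transfer function: H(jω) = jωL/(R + jωL).
Step 3 — Numerator jωL = j·1.533e+04; denominator R + jωL = 4190 + j1.533e+04.
Step 4 — H = 0.9305 + j0.2544.
Step 5 — Magnitude: |H| = 0.9646 (-0.3 dB); phase: φ = 15.3°.

|H| = 0.9646 (-0.3 dB), φ = 15.3°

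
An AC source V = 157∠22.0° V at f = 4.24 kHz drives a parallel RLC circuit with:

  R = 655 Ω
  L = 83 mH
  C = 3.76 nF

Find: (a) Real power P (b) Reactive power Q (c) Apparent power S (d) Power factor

Step 1 — Angular frequency: ω = 2π·f = 2π·4240 = 2.664e+04 rad/s.
Step 2 — Component impedances:
  R: Z = R = 655 Ω
  L: Z = jωL = j·2.664e+04·0.083 = 0 + j2211 Ω
  C: Z = 1/(jωC) = -j/(ω·C) = 0 - j9983 Ω
Step 3 — Parallel combination: 1/Z_total = 1/R + 1/L + 1/C; Z_total = 621.9 + j143.4 Ω = 638.2∠13.0° Ω.
Step 4 — Source phasor: V = 157∠22.0° V = 145.6 + j58.81 V.
Step 5 — Current: I = V / Z = 0.2429 + j0.03854 A = 0.246∠9.0° A.
Step 6 — Complex power: S = V·I* = 37.63 + j8.678 VA.
Step 7 — Real power: P = Re(S) = 37.63 W.
Step 8 — Reactive power: Q = Im(S) = 8.678 VAR.
Step 9 — Apparent power: |S| = 38.62 VA.
Step 10 — Power factor: PF = P/|S| = 0.9744 (lagging).

(a) P = 37.63 W  (b) Q = 8.678 VAR  (c) S = 38.62 VA  (d) PF = 0.9744 (lagging)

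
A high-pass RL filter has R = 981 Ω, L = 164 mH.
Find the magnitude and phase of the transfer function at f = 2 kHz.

Step 1 — Angular frequency: ω = 2π·2000 = 1.257e+04 rad/s.
Step 2 — Transfer function: H(jω) = jωL/(R + jωL).
Step 3 — Numerator jωL = j·2061; denominator R + jωL = 981 + j2061.
Step 4 — H = 0.8153 + j0.3881.
Step 5 — Magnitude: |H| = 0.9029 (-0.9 dB); phase: φ = 25.5°.

|H| = 0.9029 (-0.9 dB), φ = 25.5°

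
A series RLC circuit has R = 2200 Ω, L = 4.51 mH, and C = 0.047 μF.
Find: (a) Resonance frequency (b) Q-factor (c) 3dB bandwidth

Step 1 — Resonance: ω₀ = 1/√(LC) = 1/√(0.00451·4.7e-08) = 6.869e+04 rad/s.
Step 2 — f₀ = ω₀/(2π) = 1.093e+04 Hz.
Step 3 — Series Q: Q = ω₀L/R = 6.869e+04·0.00451/2200 = 0.1408.
Step 4 — Bandwidth: Δω = ω₀/Q = 4.878e+05 rad/s; BW = Δω/(2π) = 7.764e+04 Hz.

(a) f₀ = 1.093e+04 Hz  (b) Q = 0.1408  (c) BW = 7.764e+04 Hz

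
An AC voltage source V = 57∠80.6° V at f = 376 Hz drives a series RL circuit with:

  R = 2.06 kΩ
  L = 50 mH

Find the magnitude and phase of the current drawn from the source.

Step 1 — Angular frequency: ω = 2π·f = 2π·376 = 2362 rad/s.
Step 2 — Component impedances:
  R: Z = R = 2060 Ω
  L: Z = jωL = j·2362·0.05 = 0 + j118.1 Ω
Step 3 — Series combination: Z_total = R + L = 2060 + j118.1 Ω = 2063∠3.3° Ω.
Step 4 — Source phasor: V = 57∠80.6° V = 9.31 + j56.23 V.
Step 5 — Ohm's law: I = V / Z_total = (9.31 + j56.23) / (2060 + j118.1) = 0.006065 + j0.02695 A.
Step 6 — Convert to polar: |I| = 0.02762 A, ∠I = 77.3°.

I = 0.02762∠77.3° A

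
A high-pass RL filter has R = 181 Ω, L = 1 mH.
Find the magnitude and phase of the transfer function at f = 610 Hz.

Step 1 — Angular frequency: ω = 2π·610 = 3833 rad/s.
Step 2 — Transfer function: H(jω) = jωL/(R + jωL).
Step 3 — Numerator jωL = j·3.833; denominator R + jωL = 181 + j3.833.
Step 4 — H = 0.0004482 + j0.02117.
Step 5 — Magnitude: |H| = 0.02117 (-33.5 dB); phase: φ = 88.8°.

|H| = 0.02117 (-33.5 dB), φ = 88.8°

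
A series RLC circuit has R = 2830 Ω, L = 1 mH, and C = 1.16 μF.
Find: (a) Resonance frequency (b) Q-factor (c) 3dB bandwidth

Step 1 — Resonance condition Im(Z)=0 gives ω₀ = 1/√(LC).
Step 2 — ω₀ = 1/√(0.001·1.16e-06) = 2.936e+04 rad/s.
Step 3 — f₀ = ω₀/(2π) = 4673 Hz.
Step 4 — Series Q: Q = ω₀L/R = 2.936e+04·0.001/2830 = 0.01037.
Step 5 — 3dB bandwidth: Δω = ω₀/Q = 2.83e+06 rad/s; BW = Δω/(2π) = 4.504e+05 Hz.

(a) f₀ = 4673 Hz  (b) Q = 0.01037  (c) BW = 4.504e+05 Hz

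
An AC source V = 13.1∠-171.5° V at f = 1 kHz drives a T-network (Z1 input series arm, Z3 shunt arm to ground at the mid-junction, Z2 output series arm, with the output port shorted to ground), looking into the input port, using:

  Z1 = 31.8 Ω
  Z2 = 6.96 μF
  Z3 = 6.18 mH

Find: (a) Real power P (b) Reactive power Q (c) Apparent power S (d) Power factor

Step 1 — Angular frequency: ω = 2π·f = 2π·1000 = 6283 rad/s.
Step 2 — Component impedances:
  Z1: Z = R = 31.8 Ω
  Z2: Z = 1/(jωC) = -j/(ω·C) = 0 - j22.87 Ω
  Z3: Z = jωL = j·6283·0.00618 = 0 + j38.83 Ω
Step 3 — With the output port shorted to ground, the output series arm Z2 runs from the junction to ground; the shunt arm Z3 also runs from the junction to ground. They appear in parallel: Z3 || Z2 = 0 - j55.62 Ω.
Step 4 — Series with input arm Z1: Z_in = Z1 + (Z3 || Z2) = 31.8 - j55.62 Ω = 64.07∠-60.2° Ω.
Step 5 — Source phasor: V = 13.1∠-171.5° V = -12.96 - j1.936 V.
Step 6 — Current: I = V / Z = -0.07412 - j0.1905 A = 0.2045∠-111.3° A.
Step 7 — Complex power: S = V·I* = 1.329 - j2.325 VA.
Step 8 — Real power: P = Re(S) = 1.329 W.
Step 9 — Reactive power: Q = Im(S) = -2.325 VAR.
Step 10 — Apparent power: |S| = 2.678 VA.
Step 11 — Power factor: PF = P/|S| = 0.4963 (leading).

(a) P = 1.329 W  (b) Q = -2.325 VAR  (c) S = 2.678 VA  (d) PF = 0.4963 (leading)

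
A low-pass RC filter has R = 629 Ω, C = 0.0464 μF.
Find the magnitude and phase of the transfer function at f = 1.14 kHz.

Step 1 — Angular frequency: ω = 2π·1140 = 7163 rad/s.
Step 2 — Transfer function: H(jω) = 1/(1 + jωRC).
Step 3 — Denominator: 1 + jωRC = 1 + j·7163·629·4.64e-08 = 1 + j0.2091.
Step 4 — H = 0.9581 - j0.2003.
Step 5 — Magnitude: |H| = 0.9788 (-0.2 dB); phase: φ = -11.8°.

|H| = 0.9788 (-0.2 dB), φ = -11.8°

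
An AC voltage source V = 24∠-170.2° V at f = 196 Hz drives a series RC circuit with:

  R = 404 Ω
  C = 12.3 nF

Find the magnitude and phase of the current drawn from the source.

Step 1 — Angular frequency: ω = 2π·f = 2π·196 = 1232 rad/s.
Step 2 — Component impedances:
  R: Z = R = 404 Ω
  C: Z = 1/(jωC) = -j/(ω·C) = 0 - j6.602e+04 Ω
Step 3 — Series combination: Z_total = R + C = 404 - j6.602e+04 Ω = 6.602e+04∠-89.6° Ω.
Step 4 — Source phasor: V = 24∠-170.2° V = -23.65 - j4.085 V.
Step 5 — Ohm's law: I = V / Z_total = (-23.65 - j4.085) / (404 - j6.602e+04) = 5.968e-05 - j0.0003586 A.
Step 6 — Convert to polar: |I| = 0.0003635 A, ∠I = -80.6°.

I = 0.0003635∠-80.6° A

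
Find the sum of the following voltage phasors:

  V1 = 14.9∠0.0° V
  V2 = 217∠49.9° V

Step 1 — Convert each phasor to rectangular form:
  V1 = 14.9·(cos(0.0°) + j·sin(0.0°)) = 14.9 V
  V2 = 217·(cos(49.9°) + j·sin(49.9°)) = 139.8 + j166 V
Step 2 — Sum components: V_total = 154.7 + j166 V.
Step 3 — Convert to polar: |V_total| = 226.9 V, ∠V_total = 47.0°.

V_total = 226.9∠47.0° V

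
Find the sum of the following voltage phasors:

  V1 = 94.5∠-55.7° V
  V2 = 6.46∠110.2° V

Step 1 — Convert each phasor to rectangular form:
  V1 = 94.5·(cos(-55.7°) + j·sin(-55.7°)) = 53.25 - j78.07 V
  V2 = 6.46·(cos(110.2°) + j·sin(110.2°)) = -2.231 + j6.063 V
Step 2 — Sum components: V_total = 51.02 - j72 V.
Step 3 — Convert to polar: |V_total| = 88.25 V, ∠V_total = -54.7°.

V_total = 88.25∠-54.7° V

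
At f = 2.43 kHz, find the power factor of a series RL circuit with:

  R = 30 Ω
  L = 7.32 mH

Step 1 — Angular frequency: ω = 2π·f = 2π·2430 = 1.527e+04 rad/s.
Step 2 — Component impedances:
  R: Z = R = 30 Ω
  L: Z = jωL = j·1.527e+04·0.00732 = 0 + j111.8 Ω
Step 3 — Series combination: Z_total = R + L = 30 + j111.8 Ω = 115.7∠75.0° Ω.
Step 4 — Power factor: PF = cos(φ) = Re(Z)/|Z| = 30/115.72 = 0.2592.
Step 5 — Type: Im(Z) = 111.8 ⇒ lagging (phase φ = 75.0°).

PF = 0.2592 (lagging, φ = 75.0°)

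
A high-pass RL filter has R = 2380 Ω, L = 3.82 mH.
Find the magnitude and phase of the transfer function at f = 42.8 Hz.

Step 1 — Angular frequency: ω = 2π·42.8 = 268.9 rad/s.
Step 2 — Transfer function: H(jω) = jωL/(R + jωL).
Step 3 — Numerator jωL = j·1.027; denominator R + jωL = 2380 + j1.027.
Step 4 — H = 1.863e-07 + j0.0004316.
Step 5 — Magnitude: |H| = 0.0004316 (-67.3 dB); phase: φ = 90.0°.

|H| = 0.0004316 (-67.3 dB), φ = 90.0°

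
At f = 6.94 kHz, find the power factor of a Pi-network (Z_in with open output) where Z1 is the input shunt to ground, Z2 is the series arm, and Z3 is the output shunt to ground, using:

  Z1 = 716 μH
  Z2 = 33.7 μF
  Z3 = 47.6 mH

Step 1 — Angular frequency: ω = 2π·f = 2π·6940 = 4.361e+04 rad/s.
Step 2 — Component impedances:
  Z1: Z = jωL = j·4.361e+04·0.000716 = 0 + j31.22 Ω
  Z2: Z = 1/(jωC) = -j/(ω·C) = 0 - j0.6805 Ω
  Z3: Z = jωL = j·4.361e+04·0.0476 = 0 + j2076 Ω
Step 3 — With open output, the series arm Z2 and the output shunt Z3 appear in series to ground: Z2 + Z3 = 0 + j2075 Ω.
Step 4 — Parallel with input shunt Z1: Z_in = Z1 || (Z2 + Z3) = 0 + j30.76 Ω = 30.76∠90.0° Ω.
Step 5 — Power factor: PF = cos(φ) = Re(Z)/|Z| = -0/30.76 = -0.
Step 6 — Type: Im(Z) = 30.76 ⇒ lagging (phase φ = 90.0°).

PF = -0 (lagging, φ = 90.0°)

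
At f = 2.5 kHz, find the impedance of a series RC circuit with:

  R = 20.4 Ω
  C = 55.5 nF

Step 1 — Angular frequency: ω = 2π·f = 2π·2500 = 1.571e+04 rad/s.
Step 2 — Component impedances:
  R: Z = R = 20.4 Ω
  C: Z = 1/(jωC) = -j/(ω·C) = 0 - j1147 Ω
Step 3 — Series combination: Z_total = R + C = 20.4 - j1147 Ω = 1147∠-89.0° Ω.

Z = 20.4 - j1147 Ω = 1147∠-89.0° Ω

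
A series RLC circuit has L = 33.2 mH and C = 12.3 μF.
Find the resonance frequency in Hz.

Step 1 — Resonance condition Im(Z)=0 gives ω₀ = 1/√(LC).
Step 2 — ω₀ = 1/√(0.0332·1.23e-05) = 1565 rad/s.
Step 3 — f₀ = ω₀/(2π) = 249.1 Hz.

f₀ = 249.1 Hz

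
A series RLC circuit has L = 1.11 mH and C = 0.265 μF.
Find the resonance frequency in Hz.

Step 1 — Resonance condition Im(Z)=0 gives ω₀ = 1/√(LC).
Step 2 — ω₀ = 1/√(0.00111·2.65e-07) = 5.831e+04 rad/s.
Step 3 — f₀ = ω₀/(2π) = 9280 Hz.

f₀ = 9280 Hz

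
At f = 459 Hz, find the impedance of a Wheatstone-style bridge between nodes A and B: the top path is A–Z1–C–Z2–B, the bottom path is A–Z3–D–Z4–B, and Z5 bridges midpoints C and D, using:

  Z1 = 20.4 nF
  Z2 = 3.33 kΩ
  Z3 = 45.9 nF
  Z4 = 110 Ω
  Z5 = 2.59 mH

Step 1 — Angular frequency: ω = 2π·f = 2π·459 = 2884 rad/s.
Step 2 — Component impedances:
  Z1: Z = 1/(jωC) = -j/(ω·C) = 0 - j1.7e+04 Ω
  Z2: Z = R = 3330 Ω
  Z3: Z = 1/(jωC) = -j/(ω·C) = 0 - j7554 Ω
  Z4: Z = R = 110 Ω
  Z5: Z = jωL = j·2884·0.00259 = 0 + j7.47 Ω
Step 3 — Bridge requires nodal analysis (the Z5 bridge couples midpoints C and D, so the two paths cannot be reduced to a simple series/parallel combination). Setting node B to ground and injecting 1 A at node A, the 3-node admittance system at A, C, D solves to V_A = Z_AB = 106.5 - j5229 Ω = 5230∠-88.8° Ω.

Z = 106.5 - j5229 Ω = 5230∠-88.8° Ω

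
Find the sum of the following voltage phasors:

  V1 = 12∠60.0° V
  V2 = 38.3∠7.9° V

Step 1 — Convert each phasor to rectangular form:
  V1 = 12·(cos(60.0°) + j·sin(60.0°)) = 6 + j10.39 V
  V2 = 38.3·(cos(7.9°) + j·sin(7.9°)) = 37.94 + j5.264 V
Step 2 — Sum components: V_total = 43.94 + j15.66 V.
Step 3 — Convert to polar: |V_total| = 46.64 V, ∠V_total = 19.6°.

V_total = 46.64∠19.6° V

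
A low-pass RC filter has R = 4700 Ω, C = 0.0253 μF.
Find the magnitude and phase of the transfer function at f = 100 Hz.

Step 1 — Angular frequency: ω = 2π·100 = 628.3 rad/s.
Step 2 — Transfer function: H(jω) = 1/(1 + jωRC).
Step 3 — Denominator: 1 + jωRC = 1 + j·628.3·4700·2.53e-08 = 1 + j0.07471.
Step 4 — H = 0.9944 - j0.0743.
Step 5 — Magnitude: |H| = 0.9972 (-0.0 dB); phase: φ = -4.3°.

|H| = 0.9972 (-0.0 dB), φ = -4.3°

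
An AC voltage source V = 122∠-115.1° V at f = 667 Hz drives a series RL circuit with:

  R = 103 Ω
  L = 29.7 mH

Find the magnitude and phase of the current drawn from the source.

Step 1 — Angular frequency: ω = 2π·f = 2π·667 = 4191 rad/s.
Step 2 — Component impedances:
  R: Z = R = 103 Ω
  L: Z = jωL = j·4191·0.0297 = 0 + j124.5 Ω
Step 3 — Series combination: Z_total = R + L = 103 + j124.5 Ω = 161.6∠50.4° Ω.
Step 4 — Source phasor: V = 122∠-115.1° V = -51.75 - j110.5 V.
Step 5 — Ohm's law: I = V / Z_total = (-51.75 - j110.5) / (103 + j124.5) = -0.7311 - j0.1892 A.
Step 6 — Convert to polar: |I| = 0.7551 A, ∠I = -165.5°.

I = 0.7551∠-165.5° A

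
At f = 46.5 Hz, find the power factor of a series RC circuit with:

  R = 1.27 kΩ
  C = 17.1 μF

Step 1 — Angular frequency: ω = 2π·f = 2π·46.5 = 292.2 rad/s.
Step 2 — Component impedances:
  R: Z = R = 1270 Ω
  C: Z = 1/(jωC) = -j/(ω·C) = 0 - j200.2 Ω
Step 3 — Series combination: Z_total = R + C = 1270 - j200.2 Ω = 1286∠-9.0° Ω.
Step 4 — Power factor: PF = cos(φ) = Re(Z)/|Z| = 1270/1285.7 = 0.9878.
Step 5 — Type: Im(Z) = -200.2 ⇒ leading (phase φ = -9.0°).

PF = 0.9878 (leading, φ = -9.0°)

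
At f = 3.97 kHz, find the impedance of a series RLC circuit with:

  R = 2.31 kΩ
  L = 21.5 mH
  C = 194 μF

Step 1 — Angular frequency: ω = 2π·f = 2π·3970 = 2.494e+04 rad/s.
Step 2 — Component impedances:
  R: Z = R = 2310 Ω
  L: Z = jωL = j·2.494e+04·0.0215 = 0 + j536.3 Ω
  C: Z = 1/(jωC) = -j/(ω·C) = 0 - j0.2066 Ω
Step 3 — Series combination: Z_total = R + L + C = 2310 + j536.1 Ω = 2371∠13.1° Ω.

Z = 2310 + j536.1 Ω = 2371∠13.1° Ω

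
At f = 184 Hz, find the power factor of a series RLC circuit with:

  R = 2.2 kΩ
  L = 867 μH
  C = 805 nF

Step 1 — Angular frequency: ω = 2π·f = 2π·184 = 1156 rad/s.
Step 2 — Component impedances:
  R: Z = R = 2200 Ω
  L: Z = jωL = j·1156·0.000867 = 0 + j1.002 Ω
  C: Z = 1/(jωC) = -j/(ω·C) = 0 - j1075 Ω
Step 3 — Series combination: Z_total = R + L + C = 2200 - j1073 Ω = 2448∠-26.0° Ω.
Step 4 — Power factor: PF = cos(φ) = Re(Z)/|Z| = 2200/2448 = 0.8987.
Step 5 — Type: Im(Z) = -1073 ⇒ leading (phase φ = -26.0°).

PF = 0.8987 (leading, φ = -26.0°)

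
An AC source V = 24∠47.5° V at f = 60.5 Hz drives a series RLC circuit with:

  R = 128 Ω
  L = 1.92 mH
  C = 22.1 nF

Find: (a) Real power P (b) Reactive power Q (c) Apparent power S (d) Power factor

Step 1 — Angular frequency: ω = 2π·f = 2π·60.5 = 380.1 rad/s.
Step 2 — Component impedances:
  R: Z = R = 128 Ω
  L: Z = jωL = j·380.1·0.00192 = 0 + j0.7299 Ω
  C: Z = 1/(jωC) = -j/(ω·C) = 0 - j1.19e+05 Ω
Step 3 — Series combination: Z_total = R + L + C = 128 - j1.19e+05 Ω = 1.19e+05∠-89.9° Ω.
Step 4 — Source phasor: V = 24∠47.5° V = 16.21 + j17.69 V.
Step 5 — Current: I = V / Z = -0.0001485 + j0.0001364 A = 0.0002016∠137.4° A.
Step 6 — Complex power: S = V·I* = 5.203e-06 - j0.004839 VA.
Step 7 — Real power: P = Re(S) = 5.203e-06 W.
Step 8 — Reactive power: Q = Im(S) = -0.004839 VAR.
Step 9 — Apparent power: |S| = 0.004839 VA.
Step 10 — Power factor: PF = P/|S| = 0.001075 (leading).

(a) P = 5.203e-06 W  (b) Q = -0.004839 VAR  (c) S = 0.004839 VA  (d) PF = 0.001075 (leading)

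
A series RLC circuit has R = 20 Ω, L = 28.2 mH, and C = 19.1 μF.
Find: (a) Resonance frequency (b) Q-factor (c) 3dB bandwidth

Step 1 — Resonance: ω₀ = 1/√(LC) = 1/√(0.0282·1.91e-05) = 1363 rad/s.
Step 2 — f₀ = ω₀/(2π) = 216.9 Hz.
Step 3 — Series Q: Q = ω₀L/R = 1363·0.0282/20 = 1.921.
Step 4 — Bandwidth: Δω = ω₀/Q = 709.2 rad/s; BW = Δω/(2π) = 112.9 Hz.

(a) f₀ = 216.9 Hz  (b) Q = 1.921  (c) BW = 112.9 Hz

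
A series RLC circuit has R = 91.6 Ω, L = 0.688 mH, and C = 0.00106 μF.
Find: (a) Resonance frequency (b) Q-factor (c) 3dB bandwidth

Step 1 — Resonance: ω₀ = 1/√(LC) = 1/√(0.000688·1.06e-09) = 1.171e+06 rad/s.
Step 2 — f₀ = ω₀/(2π) = 1.864e+05 Hz.
Step 3 — Series Q: Q = ω₀L/R = 1.171e+06·0.000688/91.6 = 8.795.
Step 4 — Bandwidth: Δω = ω₀/Q = 1.331e+05 rad/s; BW = Δω/(2π) = 2.119e+04 Hz.

(a) f₀ = 1.864e+05 Hz  (b) Q = 8.795  (c) BW = 2.119e+04 Hz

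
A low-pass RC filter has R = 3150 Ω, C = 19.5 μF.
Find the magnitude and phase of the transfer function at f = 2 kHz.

Step 1 — Angular frequency: ω = 2π·2000 = 1.257e+04 rad/s.
Step 2 — Transfer function: H(jω) = 1/(1 + jωRC).
Step 3 — Denominator: 1 + jωRC = 1 + j·1.257e+04·3150·1.95e-05 = 1 + j771.9.
Step 4 — H = 1.678e-06 - j0.001296.
Step 5 — Magnitude: |H| = 0.001296 (-57.8 dB); phase: φ = -89.9°.

|H| = 0.001296 (-57.8 dB), φ = -89.9°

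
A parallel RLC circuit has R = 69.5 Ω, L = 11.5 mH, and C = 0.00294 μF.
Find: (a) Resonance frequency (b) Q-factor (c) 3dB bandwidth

Step 1 — Resonance: ω₀ = 1/√(LC) = 1/√(0.0115·2.94e-09) = 1.72e+05 rad/s.
Step 2 — f₀ = ω₀/(2π) = 2.737e+04 Hz.
Step 3 — Parallel Q: Q = R/(ω₀L) = 69.5/(1.72e+05·0.0115) = 0.03514.
Step 4 — Bandwidth: Δω = ω₀/Q = 4.894e+06 rad/s; BW = Δω/(2π) = 7.789e+05 Hz.

(a) f₀ = 2.737e+04 Hz  (b) Q = 0.03514  (c) BW = 7.789e+05 Hz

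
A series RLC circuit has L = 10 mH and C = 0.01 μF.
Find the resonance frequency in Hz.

Step 1 — Resonance condition Im(Z)=0 gives ω₀ = 1/√(LC).
Step 2 — ω₀ = 1/√(0.01·1e-08) = 1e+05 rad/s.
Step 3 — f₀ = ω₀/(2π) = 1.592e+04 Hz.

f₀ = 1.592e+04 Hz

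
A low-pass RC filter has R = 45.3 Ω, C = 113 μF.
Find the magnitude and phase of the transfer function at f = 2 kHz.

Step 1 — Angular frequency: ω = 2π·2000 = 1.257e+04 rad/s.
Step 2 — Transfer function: H(jω) = 1/(1 + jωRC).
Step 3 — Denominator: 1 + jωRC = 1 + j·1.257e+04·45.3·0.000113 = 1 + j64.33.
Step 4 — H = 0.0002416 - j0.01554.
Step 5 — Magnitude: |H| = 0.01554 (-36.2 dB); phase: φ = -89.1°.

|H| = 0.01554 (-36.2 dB), φ = -89.1°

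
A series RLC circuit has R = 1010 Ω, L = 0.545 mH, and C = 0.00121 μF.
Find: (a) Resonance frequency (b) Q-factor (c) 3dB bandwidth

Step 1 — Resonance condition Im(Z)=0 gives ω₀ = 1/√(LC).
Step 2 — ω₀ = 1/√(0.000545·1.21e-09) = 1.231e+06 rad/s.
Step 3 — f₀ = ω₀/(2π) = 1.96e+05 Hz.
Step 4 — Series Q: Q = ω₀L/R = 1.231e+06·0.000545/1010 = 0.6645.
Step 5 — 3dB bandwidth: Δω = ω₀/Q = 1.853e+06 rad/s; BW = Δω/(2π) = 2.949e+05 Hz.

(a) f₀ = 1.96e+05 Hz  (b) Q = 0.6645  (c) BW = 2.949e+05 Hz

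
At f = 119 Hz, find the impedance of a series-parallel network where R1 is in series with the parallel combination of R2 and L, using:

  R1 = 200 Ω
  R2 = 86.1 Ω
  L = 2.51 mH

Step 1 — Angular frequency: ω = 2π·f = 2π·119 = 747.7 rad/s.
Step 2 — Component impedances:
  R1: Z = R = 200 Ω
  R2: Z = R = 86.1 Ω
  L: Z = jωL = j·747.7·0.00251 = 0 + j1.877 Ω
Step 3 — Parallel branch: R2 || L = 1/(1/R2 + 1/L) = 0.04089 + j1.876 Ω.
Step 4 — Series with R1: Z_total = R1 + (R2 || L) = 200 + j1.876 Ω = 200∠0.5° Ω.

Z = 200 + j1.876 Ω = 200∠0.5° Ω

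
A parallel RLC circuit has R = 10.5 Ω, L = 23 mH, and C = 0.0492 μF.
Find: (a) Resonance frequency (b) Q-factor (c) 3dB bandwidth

Step 1 — Resonance: ω₀ = 1/√(LC) = 1/√(0.023·4.92e-08) = 2.973e+04 rad/s.
Step 2 — f₀ = ω₀/(2π) = 4731 Hz.
Step 3 — Parallel Q: Q = R/(ω₀L) = 10.5/(2.973e+04·0.023) = 0.01536.
Step 4 — Bandwidth: Δω = ω₀/Q = 1.936e+06 rad/s; BW = Δω/(2π) = 3.081e+05 Hz.

(a) f₀ = 4731 Hz  (b) Q = 0.01536  (c) BW = 3.081e+05 Hz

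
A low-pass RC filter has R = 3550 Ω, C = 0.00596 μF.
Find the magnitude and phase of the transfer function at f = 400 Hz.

Step 1 — Angular frequency: ω = 2π·400 = 2513 rad/s.
Step 2 — Transfer function: H(jω) = 1/(1 + jωRC).
Step 3 — Denominator: 1 + jωRC = 1 + j·2513·3550·5.96e-09 = 1 + j0.05318.
Step 4 — H = 0.9972 - j0.05303.
Step 5 — Magnitude: |H| = 0.9986 (-0.0 dB); phase: φ = -3.0°.

|H| = 0.9986 (-0.0 dB), φ = -3.0°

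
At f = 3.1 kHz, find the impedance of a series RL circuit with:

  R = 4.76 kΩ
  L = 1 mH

Step 1 — Angular frequency: ω = 2π·f = 2π·3100 = 1.948e+04 rad/s.
Step 2 — Component impedances:
  R: Z = R = 4760 Ω
  L: Z = jωL = j·1.948e+04·0.001 = 0 + j19.48 Ω
Step 3 — Series combination: Z_total = R + L = 4760 + j19.48 Ω = 4760∠0.2° Ω.

Z = 4760 + j19.48 Ω = 4760∠0.2° Ω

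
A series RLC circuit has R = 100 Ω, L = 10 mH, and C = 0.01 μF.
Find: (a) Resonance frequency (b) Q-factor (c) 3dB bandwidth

Step 1 — Resonance condition Im(Z)=0 gives ω₀ = 1/√(LC).
Step 2 — ω₀ = 1/√(0.01·1e-08) = 1e+05 rad/s.
Step 3 — f₀ = ω₀/(2π) = 1.592e+04 Hz.
Step 4 — Series Q: Q = ω₀L/R = 1e+05·0.01/100 = 10.
Step 5 — 3dB bandwidth: Δω = ω₀/Q = 1e+04 rad/s; BW = Δω/(2π) = 1592 Hz.

(a) f₀ = 1.592e+04 Hz  (b) Q = 10  (c) BW = 1592 Hz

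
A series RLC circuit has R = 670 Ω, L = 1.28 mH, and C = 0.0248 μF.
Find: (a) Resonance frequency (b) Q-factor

Step 1 — Resonance condition Im(Z)=0 gives ω₀ = 1/√(LC).
Step 2 — ω₀ = 1/√(0.00128·2.48e-08) = 1.775e+05 rad/s.
Step 3 — f₀ = ω₀/(2π) = 2.825e+04 Hz.
Step 4 — Series Q: Q = ω₀L/R = 1.775e+05·0.00128/670 = 0.3391.

(a) f₀ = 2.825e+04 Hz  (b) Q = 0.3391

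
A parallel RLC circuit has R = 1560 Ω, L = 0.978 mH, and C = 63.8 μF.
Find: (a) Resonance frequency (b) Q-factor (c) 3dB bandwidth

Step 1 — Resonance: ω₀ = 1/√(LC) = 1/√(0.000978·6.38e-05) = 4003 rad/s.
Step 2 — f₀ = ω₀/(2π) = 637.1 Hz.
Step 3 — Parallel Q: Q = R/(ω₀L) = 1560/(4003·0.000978) = 398.4.
Step 4 — Bandwidth: Δω = ω₀/Q = 10.05 rad/s; BW = Δω/(2π) = 1.599 Hz.

(a) f₀ = 637.1 Hz  (b) Q = 398.4  (c) BW = 1.599 Hz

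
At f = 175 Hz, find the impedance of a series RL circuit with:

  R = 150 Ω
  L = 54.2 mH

Step 1 — Angular frequency: ω = 2π·f = 2π·175 = 1100 rad/s.
Step 2 — Component impedances:
  R: Z = R = 150 Ω
  L: Z = jωL = j·1100·0.0542 = 0 + j59.6 Ω
Step 3 — Series combination: Z_total = R + L = 150 + j59.6 Ω = 161.4∠21.7° Ω.

Z = 150 + j59.6 Ω = 161.4∠21.7° Ω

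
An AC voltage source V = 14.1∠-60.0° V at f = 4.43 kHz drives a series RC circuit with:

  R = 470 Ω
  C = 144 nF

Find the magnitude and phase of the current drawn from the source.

Step 1 — Angular frequency: ω = 2π·f = 2π·4430 = 2.783e+04 rad/s.
Step 2 — Component impedances:
  R: Z = R = 470 Ω
  C: Z = 1/(jωC) = -j/(ω·C) = 0 - j249.5 Ω
Step 3 — Series combination: Z_total = R + C = 470 - j249.5 Ω = 532.1∠-28.0° Ω.
Step 4 — Source phasor: V = 14.1∠-60.0° V = 7.05 - j12.21 V.
Step 5 — Ohm's law: I = V / Z_total = (7.05 - j12.21) / (470 - j249.5) = 0.02246 - j0.01406 A.
Step 6 — Convert to polar: |I| = 0.0265 A, ∠I = -32.0°.

I = 0.0265∠-32.0° A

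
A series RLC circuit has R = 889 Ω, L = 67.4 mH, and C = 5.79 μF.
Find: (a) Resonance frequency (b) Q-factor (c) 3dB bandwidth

Step 1 — Resonance condition Im(Z)=0 gives ω₀ = 1/√(LC).
Step 2 — ω₀ = 1/√(0.0674·5.79e-06) = 1601 rad/s.
Step 3 — f₀ = ω₀/(2π) = 254.8 Hz.
Step 4 — Series Q: Q = ω₀L/R = 1601·0.0674/889 = 0.1214.
Step 5 — 3dB bandwidth: Δω = ω₀/Q = 1.319e+04 rad/s; BW = Δω/(2π) = 2099 Hz.

(a) f₀ = 254.8 Hz  (b) Q = 0.1214  (c) BW = 2099 Hz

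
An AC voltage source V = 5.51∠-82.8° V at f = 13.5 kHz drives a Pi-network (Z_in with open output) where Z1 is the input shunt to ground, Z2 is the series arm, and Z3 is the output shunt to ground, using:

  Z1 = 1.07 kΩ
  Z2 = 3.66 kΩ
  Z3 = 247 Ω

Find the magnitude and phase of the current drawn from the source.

Step 1 — Angular frequency: ω = 2π·f = 2π·1.35e+04 = 8.482e+04 rad/s.
Step 2 — Component impedances:
  Z1: Z = R = 1070 Ω
  Z2: Z = R = 3660 Ω
  Z3: Z = R = 247 Ω
Step 3 — With open output, the series arm Z2 and the output shunt Z3 appear in series to ground: Z2 + Z3 = 3907 Ω.
Step 4 — Parallel with input shunt Z1: Z_in = Z1 || (Z2 + Z3) = 840 Ω = 840∠0.0° Ω.
Step 5 — Source phasor: V = 5.51∠-82.8° V = 0.6906 - j5.467 V.
Step 6 — Ohm's law: I = V / Z_total = (0.6906 - j5.467) / (840) = 0.0008222 - j0.006508 A.
Step 7 — Convert to polar: |I| = 0.00656 A, ∠I = -82.8°.

I = 0.00656∠-82.8° A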